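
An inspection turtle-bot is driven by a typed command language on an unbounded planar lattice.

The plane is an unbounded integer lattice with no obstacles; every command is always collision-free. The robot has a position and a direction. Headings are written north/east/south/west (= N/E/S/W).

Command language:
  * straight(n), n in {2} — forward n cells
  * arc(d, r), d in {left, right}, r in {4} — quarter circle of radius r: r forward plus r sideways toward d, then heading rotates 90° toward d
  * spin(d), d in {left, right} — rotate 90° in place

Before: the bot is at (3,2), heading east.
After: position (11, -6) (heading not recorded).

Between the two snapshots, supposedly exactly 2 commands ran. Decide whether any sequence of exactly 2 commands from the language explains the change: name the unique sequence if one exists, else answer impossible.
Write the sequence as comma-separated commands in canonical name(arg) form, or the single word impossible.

arc(right, 4), arc(left, 4)

key: order matters: swapping arc(right, 4) and arc(left, 4) lands elsewhere
t0: at (3,2), heading east
t=1 arc(right, 4) ⇒ at (7,-2), heading south
t=2 arc(left, 4) ⇒ at (11,-6), heading east
uniquely the one of 25 2-step routes that fits.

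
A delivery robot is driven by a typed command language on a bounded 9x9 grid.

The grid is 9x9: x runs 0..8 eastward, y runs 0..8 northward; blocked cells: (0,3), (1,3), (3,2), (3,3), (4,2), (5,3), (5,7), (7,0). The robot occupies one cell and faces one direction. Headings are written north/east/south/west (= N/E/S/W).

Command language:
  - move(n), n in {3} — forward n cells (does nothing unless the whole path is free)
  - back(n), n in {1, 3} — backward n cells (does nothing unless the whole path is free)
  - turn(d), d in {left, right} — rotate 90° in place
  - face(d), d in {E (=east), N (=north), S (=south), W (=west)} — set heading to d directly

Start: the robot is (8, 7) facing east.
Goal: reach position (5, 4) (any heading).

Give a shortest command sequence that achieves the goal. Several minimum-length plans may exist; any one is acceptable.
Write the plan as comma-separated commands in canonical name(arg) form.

start: (8, 7) facing east
t=1 turn(left) ⇒ (8, 7) facing north
t=2 back(3) ⇒ (8, 4) facing north
t=3 face(E) ⇒ (8, 4) facing east
t=4 back(3) ⇒ (5, 4) facing east
minimal: 4 command(s), checked below 4.

turn(left), back(3), face(E), back(3)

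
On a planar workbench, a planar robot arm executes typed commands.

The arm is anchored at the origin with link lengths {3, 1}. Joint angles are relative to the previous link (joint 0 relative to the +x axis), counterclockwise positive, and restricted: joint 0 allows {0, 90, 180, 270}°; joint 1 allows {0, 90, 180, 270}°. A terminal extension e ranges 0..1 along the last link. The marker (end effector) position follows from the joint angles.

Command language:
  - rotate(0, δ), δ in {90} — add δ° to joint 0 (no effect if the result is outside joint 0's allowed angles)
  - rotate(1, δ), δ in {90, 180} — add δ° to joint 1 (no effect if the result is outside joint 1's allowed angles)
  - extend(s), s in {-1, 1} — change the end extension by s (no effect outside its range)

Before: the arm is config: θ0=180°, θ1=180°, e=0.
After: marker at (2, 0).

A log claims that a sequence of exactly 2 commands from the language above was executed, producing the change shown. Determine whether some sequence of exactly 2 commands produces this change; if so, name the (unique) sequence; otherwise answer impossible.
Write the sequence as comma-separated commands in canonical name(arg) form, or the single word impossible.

rotate(0, 90), rotate(0, 90)

from: config: θ0=180°, θ1=180°, e=0
t=1 rotate(0, 90) ⇒ config: θ0=270°, θ1=180°, e=0
t=2 rotate(0, 90) ⇒ config: θ0=0°, θ1=180°, e=0
uniquely the one of 25 2-step routes that fits.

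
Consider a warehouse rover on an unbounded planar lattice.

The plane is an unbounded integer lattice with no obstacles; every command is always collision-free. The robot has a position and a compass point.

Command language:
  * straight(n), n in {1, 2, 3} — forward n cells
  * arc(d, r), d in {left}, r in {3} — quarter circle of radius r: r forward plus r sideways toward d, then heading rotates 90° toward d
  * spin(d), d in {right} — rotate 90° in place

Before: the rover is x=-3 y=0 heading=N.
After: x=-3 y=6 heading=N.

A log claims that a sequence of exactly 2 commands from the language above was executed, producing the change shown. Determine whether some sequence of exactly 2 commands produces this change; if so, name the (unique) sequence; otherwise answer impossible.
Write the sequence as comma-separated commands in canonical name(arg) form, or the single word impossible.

straight(3), straight(3)

key: still facing N at the end — nothing in the sequence rotates
start: x=-3 y=0 heading=N
1. straight(3) → x=-3 y=3 heading=N
2. straight(3) → x=-3 y=6 heading=N
no rival 2-sequence matches.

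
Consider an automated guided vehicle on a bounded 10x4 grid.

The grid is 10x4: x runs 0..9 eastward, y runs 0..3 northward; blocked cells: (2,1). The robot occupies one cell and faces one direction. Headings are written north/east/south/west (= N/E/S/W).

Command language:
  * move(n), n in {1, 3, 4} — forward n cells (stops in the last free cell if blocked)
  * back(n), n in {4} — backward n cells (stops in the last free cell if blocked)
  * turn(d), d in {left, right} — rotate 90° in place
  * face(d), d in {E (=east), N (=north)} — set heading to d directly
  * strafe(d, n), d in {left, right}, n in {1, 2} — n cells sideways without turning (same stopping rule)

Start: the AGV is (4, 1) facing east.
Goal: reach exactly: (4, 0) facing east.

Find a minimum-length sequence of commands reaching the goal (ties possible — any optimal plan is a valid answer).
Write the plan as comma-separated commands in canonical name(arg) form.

start: (4, 1) facing east
t=1 strafe(right, 2) ⇒ (4, 0) facing east
minimal: 1 command(s), checked below 1.

strafe(right, 2)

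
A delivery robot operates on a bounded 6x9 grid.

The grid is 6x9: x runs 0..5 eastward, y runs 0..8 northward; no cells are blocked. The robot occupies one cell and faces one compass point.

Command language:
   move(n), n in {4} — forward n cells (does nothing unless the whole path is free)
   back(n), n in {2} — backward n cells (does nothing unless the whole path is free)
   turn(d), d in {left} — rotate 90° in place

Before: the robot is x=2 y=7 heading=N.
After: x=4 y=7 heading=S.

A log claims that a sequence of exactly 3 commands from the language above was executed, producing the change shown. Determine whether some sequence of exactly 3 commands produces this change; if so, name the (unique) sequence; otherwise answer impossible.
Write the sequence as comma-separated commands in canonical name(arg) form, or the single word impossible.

key: position moved to (4,7) AND the heading swung to S — translation plus rotation needed
start: x=2 y=7 heading=N
1. turn(left) → x=2 y=7 heading=W
2. back(2) → x=4 y=7 heading=W
3. turn(left) → x=4 y=7 heading=S
all 27 alternatives checked — unique.

turn(left), back(2), turn(left)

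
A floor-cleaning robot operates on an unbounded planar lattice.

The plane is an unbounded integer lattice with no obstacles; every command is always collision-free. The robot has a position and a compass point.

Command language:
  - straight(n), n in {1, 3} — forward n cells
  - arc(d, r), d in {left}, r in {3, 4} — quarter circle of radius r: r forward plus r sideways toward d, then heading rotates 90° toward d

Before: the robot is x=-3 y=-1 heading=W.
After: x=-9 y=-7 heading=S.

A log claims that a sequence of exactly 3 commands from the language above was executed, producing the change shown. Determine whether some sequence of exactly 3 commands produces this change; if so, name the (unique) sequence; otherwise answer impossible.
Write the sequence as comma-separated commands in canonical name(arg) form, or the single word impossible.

straight(3), arc(left, 3), straight(3)

key: position moved to (-9,-7) AND the heading swung to S — translation plus rotation needed
begin: x=-3 y=-1 heading=W
[1] after straight(3): x=-6 y=-1 heading=W
[2] after arc(left, 3): x=-9 y=-4 heading=S
[3] after straight(3): x=-9 y=-7 heading=S
no rival 3-sequence matches.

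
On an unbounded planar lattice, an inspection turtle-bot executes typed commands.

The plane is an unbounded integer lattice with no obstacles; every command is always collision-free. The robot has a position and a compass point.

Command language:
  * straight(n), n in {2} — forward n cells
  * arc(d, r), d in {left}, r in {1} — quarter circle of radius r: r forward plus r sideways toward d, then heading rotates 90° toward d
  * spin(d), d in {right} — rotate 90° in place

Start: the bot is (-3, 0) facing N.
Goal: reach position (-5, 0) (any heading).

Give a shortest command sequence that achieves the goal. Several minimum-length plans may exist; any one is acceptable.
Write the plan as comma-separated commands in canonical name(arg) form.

arc(left, 1), arc(left, 1)

t0: (-3, 0) facing N
1. arc(left, 1) → (-4, 1) facing W
2. arc(left, 1) → (-5, 0) facing S
minimal: 2 command(s), checked below 2.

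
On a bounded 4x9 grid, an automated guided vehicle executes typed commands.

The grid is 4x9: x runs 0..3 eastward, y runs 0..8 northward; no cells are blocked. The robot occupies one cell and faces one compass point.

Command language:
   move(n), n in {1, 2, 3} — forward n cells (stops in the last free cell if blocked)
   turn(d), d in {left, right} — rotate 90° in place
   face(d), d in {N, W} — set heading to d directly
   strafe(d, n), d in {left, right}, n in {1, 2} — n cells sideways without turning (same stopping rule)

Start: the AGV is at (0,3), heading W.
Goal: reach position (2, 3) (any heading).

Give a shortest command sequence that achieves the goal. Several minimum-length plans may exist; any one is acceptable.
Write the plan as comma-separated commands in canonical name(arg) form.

turn(left), strafe(left, 2)

begin: at (0,3), heading W
[1] after turn(left): at (0,3), heading S
[2] after strafe(left, 2): at (2,3), heading S
no 1-step plan works, so 2 is optimal.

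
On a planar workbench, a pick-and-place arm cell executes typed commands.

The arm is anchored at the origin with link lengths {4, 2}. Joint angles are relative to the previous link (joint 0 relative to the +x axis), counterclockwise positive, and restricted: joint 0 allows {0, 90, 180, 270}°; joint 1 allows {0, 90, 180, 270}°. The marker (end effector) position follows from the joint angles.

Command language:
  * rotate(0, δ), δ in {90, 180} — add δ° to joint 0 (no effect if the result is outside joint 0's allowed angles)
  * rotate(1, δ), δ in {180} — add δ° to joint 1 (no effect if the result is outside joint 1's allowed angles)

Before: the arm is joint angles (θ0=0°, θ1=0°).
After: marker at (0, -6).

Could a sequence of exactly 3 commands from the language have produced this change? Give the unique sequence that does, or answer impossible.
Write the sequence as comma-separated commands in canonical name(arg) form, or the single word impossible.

from: joint angles (θ0=0°, θ1=0°)
1. rotate(0, 90) → joint angles (θ0=90°, θ1=0°)
2. rotate(0, 90) → joint angles (θ0=180°, θ1=0°)
3. rotate(0, 90) → joint angles (θ0=270°, θ1=0°)
no rival 3-sequence matches.

rotate(0, 90), rotate(0, 90), rotate(0, 90)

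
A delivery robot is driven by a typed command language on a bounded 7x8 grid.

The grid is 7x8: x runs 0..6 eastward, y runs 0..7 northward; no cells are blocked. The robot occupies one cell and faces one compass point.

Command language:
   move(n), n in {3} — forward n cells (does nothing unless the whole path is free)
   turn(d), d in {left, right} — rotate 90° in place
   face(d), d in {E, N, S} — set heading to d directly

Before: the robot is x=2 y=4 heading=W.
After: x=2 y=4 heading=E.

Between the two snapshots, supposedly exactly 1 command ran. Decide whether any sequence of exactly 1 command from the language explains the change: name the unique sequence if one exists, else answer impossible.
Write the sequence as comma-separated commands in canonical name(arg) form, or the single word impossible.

face(E)

key: (2,4) unchanged — the single command moves nothing
from: x=2 y=4 heading=W
t=1 face(E) ⇒ x=2 y=4 heading=E
no other 1-command option fits: unique.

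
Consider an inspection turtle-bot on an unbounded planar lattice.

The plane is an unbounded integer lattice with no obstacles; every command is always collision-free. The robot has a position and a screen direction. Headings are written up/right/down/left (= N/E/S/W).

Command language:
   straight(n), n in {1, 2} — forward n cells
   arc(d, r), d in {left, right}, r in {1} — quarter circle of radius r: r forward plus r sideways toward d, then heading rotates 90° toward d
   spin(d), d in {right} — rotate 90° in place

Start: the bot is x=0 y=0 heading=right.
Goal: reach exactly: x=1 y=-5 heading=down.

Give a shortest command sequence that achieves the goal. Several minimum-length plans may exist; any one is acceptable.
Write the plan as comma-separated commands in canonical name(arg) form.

initial: x=0 y=0 heading=right
t=1 arc(right, 1) ⇒ x=1 y=-1 heading=down
t=2 straight(2) ⇒ x=1 y=-3 heading=down
t=3 straight(2) ⇒ x=1 y=-5 heading=down
nothing shorter than 3 reaches the goal.

arc(right, 1), straight(2), straight(2)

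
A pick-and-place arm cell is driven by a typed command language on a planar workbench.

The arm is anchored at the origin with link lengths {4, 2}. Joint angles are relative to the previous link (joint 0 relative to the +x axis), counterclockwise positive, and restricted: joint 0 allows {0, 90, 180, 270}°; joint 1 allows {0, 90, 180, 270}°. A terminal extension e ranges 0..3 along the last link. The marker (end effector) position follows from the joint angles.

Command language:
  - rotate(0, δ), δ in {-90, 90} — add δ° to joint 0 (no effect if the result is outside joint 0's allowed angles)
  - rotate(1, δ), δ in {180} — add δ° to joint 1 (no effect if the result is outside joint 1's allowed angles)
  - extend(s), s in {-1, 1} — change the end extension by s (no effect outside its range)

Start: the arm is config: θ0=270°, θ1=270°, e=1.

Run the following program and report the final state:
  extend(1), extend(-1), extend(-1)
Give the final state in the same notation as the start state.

t0: config: θ0=270°, θ1=270°, e=1
step 1 (extend(1)): config: θ0=270°, θ1=270°, e=2
step 2 (extend(-1)): config: θ0=270°, θ1=270°, e=1
step 3 (extend(-1)): config: θ0=270°, θ1=270°, e=0

config: θ0=270°, θ1=270°, e=0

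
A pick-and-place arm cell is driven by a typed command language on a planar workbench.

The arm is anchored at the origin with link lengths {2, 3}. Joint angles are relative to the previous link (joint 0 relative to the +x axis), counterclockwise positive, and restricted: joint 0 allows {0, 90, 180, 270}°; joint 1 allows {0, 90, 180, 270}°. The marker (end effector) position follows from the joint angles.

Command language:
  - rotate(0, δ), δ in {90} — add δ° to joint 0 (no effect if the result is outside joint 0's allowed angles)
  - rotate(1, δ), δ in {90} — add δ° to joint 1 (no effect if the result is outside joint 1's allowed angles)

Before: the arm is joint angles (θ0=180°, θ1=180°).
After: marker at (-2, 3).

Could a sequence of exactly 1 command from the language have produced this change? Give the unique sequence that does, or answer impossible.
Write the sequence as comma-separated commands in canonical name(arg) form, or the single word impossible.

initial: joint angles (θ0=180°, θ1=180°)
step 1 (rotate(1, 90)): joint angles (θ0=180°, θ1=270°)
no other 1-command option fits: unique.

rotate(1, 90)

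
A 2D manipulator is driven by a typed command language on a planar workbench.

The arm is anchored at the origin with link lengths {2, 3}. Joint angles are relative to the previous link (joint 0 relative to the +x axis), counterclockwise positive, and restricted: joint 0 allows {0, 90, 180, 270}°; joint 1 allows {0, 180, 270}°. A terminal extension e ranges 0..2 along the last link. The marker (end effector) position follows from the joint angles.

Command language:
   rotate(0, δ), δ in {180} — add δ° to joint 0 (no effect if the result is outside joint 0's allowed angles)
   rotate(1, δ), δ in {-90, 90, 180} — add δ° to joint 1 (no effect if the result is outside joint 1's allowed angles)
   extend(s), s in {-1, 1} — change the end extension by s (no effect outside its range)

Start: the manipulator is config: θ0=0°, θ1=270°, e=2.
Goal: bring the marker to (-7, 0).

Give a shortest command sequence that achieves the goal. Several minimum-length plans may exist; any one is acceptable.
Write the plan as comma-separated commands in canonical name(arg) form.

t0: config: θ0=0°, θ1=270°, e=2
1. rotate(1, 90) → config: θ0=0°, θ1=0°, e=2
2. rotate(0, 180) → config: θ0=180°, θ1=0°, e=2
shorter routes all fall short; 2 is best.

rotate(1, 90), rotate(0, 180)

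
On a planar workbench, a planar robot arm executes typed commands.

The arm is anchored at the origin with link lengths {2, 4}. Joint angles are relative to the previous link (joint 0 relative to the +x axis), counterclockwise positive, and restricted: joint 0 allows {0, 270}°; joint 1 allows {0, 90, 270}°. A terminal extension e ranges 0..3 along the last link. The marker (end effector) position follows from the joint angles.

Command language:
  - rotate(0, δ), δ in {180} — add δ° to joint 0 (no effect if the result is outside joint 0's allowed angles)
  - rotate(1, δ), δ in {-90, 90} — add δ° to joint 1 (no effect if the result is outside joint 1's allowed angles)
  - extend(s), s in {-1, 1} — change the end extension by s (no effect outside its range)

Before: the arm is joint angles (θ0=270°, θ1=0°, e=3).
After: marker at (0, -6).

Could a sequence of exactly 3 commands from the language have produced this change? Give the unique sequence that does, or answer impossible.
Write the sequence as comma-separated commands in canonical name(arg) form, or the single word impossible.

t0: joint angles (θ0=270°, θ1=0°, e=3)
[1] after extend(-1): joint angles (θ0=270°, θ1=0°, e=2)
[2] after extend(-1): joint angles (θ0=270°, θ1=0°, e=1)
[3] after extend(-1): joint angles (θ0=270°, θ1=0°, e=0)
all 125 alternatives checked — unique.

extend(-1), extend(-1), extend(-1)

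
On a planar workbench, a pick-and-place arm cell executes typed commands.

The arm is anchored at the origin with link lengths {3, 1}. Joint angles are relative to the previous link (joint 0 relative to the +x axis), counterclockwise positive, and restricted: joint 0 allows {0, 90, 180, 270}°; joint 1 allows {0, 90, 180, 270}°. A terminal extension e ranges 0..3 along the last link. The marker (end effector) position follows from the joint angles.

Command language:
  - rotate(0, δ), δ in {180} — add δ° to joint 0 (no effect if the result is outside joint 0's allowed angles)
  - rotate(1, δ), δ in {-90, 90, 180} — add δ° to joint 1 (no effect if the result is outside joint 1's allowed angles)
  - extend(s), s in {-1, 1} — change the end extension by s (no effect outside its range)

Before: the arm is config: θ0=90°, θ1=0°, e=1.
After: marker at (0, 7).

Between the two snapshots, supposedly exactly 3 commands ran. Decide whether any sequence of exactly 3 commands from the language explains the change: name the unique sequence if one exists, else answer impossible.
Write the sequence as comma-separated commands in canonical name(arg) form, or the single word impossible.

extend(1), extend(1), extend(1)

start: config: θ0=90°, θ1=0°, e=1
t=1 extend(1) ⇒ config: θ0=90°, θ1=0°, e=2
t=2 extend(1) ⇒ config: θ0=90°, θ1=0°, e=3
t=3 extend(1) ⇒ config: θ0=90°, θ1=0°, e=3
all 216 alternatives checked — unique.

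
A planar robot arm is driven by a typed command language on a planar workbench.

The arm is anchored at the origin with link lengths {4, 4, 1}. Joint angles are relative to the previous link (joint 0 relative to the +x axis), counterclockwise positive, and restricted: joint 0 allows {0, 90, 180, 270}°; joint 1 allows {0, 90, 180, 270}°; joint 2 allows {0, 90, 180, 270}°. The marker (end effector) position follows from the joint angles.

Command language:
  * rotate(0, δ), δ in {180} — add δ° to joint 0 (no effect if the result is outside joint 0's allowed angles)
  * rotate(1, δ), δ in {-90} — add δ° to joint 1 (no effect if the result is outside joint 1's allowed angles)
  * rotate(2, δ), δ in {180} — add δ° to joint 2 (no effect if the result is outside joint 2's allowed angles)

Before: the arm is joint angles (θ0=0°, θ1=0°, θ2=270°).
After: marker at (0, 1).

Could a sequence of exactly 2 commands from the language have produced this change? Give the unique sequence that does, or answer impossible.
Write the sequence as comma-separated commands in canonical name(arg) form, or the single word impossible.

t0: joint angles (θ0=0°, θ1=0°, θ2=270°)
step 1 (rotate(1, -90)): joint angles (θ0=0°, θ1=270°, θ2=270°)
step 2 (rotate(1, -90)): joint angles (θ0=0°, θ1=180°, θ2=270°)
uniquely the one of 9 2-step routes that fits.

rotate(1, -90), rotate(1, -90)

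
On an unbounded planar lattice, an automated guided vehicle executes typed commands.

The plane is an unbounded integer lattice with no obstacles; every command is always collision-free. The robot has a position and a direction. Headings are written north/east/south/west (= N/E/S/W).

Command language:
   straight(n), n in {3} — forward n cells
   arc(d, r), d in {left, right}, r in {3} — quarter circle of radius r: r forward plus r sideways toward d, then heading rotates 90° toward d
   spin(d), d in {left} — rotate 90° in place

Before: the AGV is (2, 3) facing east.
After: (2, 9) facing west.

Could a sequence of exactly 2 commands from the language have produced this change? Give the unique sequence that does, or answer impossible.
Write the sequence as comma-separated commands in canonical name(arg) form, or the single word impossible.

arc(left, 3), arc(left, 3)

key: cell and facing (now W) both changed — the 2 commands mix motion and turning
from: (2, 3) facing east
[1] after arc(left, 3): (5, 6) facing north
[2] after arc(left, 3): (2, 9) facing west
uniquely the one of 16 2-step routes that fits.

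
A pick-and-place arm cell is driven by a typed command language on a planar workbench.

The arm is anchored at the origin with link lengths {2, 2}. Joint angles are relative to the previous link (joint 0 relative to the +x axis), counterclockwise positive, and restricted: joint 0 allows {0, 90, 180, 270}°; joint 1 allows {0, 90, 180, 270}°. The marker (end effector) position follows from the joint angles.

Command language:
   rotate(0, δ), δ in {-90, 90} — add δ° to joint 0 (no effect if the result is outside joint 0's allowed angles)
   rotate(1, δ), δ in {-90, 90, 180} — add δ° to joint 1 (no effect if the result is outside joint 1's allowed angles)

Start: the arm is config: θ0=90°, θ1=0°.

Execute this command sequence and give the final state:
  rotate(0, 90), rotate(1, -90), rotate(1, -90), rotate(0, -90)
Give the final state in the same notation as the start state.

start: config: θ0=90°, θ1=0°
t=1 rotate(0, 90) ⇒ config: θ0=180°, θ1=0°
t=2 rotate(1, -90) ⇒ config: θ0=180°, θ1=270°
t=3 rotate(1, -90) ⇒ config: θ0=180°, θ1=180°
t=4 rotate(0, -90) ⇒ config: θ0=90°, θ1=180°

config: θ0=90°, θ1=180°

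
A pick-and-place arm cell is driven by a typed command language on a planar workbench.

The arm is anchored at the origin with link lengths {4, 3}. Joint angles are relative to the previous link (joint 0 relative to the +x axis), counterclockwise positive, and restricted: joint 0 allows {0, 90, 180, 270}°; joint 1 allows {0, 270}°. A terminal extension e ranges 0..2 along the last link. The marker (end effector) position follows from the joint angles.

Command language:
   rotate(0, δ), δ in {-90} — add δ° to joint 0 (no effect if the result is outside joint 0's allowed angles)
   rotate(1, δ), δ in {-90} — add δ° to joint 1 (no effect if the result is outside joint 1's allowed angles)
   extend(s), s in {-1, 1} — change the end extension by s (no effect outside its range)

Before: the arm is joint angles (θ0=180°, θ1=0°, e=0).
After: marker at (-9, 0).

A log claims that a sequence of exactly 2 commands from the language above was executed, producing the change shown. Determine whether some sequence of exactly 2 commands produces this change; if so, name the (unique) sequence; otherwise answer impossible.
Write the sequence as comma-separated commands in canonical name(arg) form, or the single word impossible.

start: joint angles (θ0=180°, θ1=0°, e=0)
1. extend(1) → joint angles (θ0=180°, θ1=0°, e=1)
2. extend(1) → joint angles (θ0=180°, θ1=0°, e=2)
uniquely the one of 16 2-step routes that fits.

extend(1), extend(1)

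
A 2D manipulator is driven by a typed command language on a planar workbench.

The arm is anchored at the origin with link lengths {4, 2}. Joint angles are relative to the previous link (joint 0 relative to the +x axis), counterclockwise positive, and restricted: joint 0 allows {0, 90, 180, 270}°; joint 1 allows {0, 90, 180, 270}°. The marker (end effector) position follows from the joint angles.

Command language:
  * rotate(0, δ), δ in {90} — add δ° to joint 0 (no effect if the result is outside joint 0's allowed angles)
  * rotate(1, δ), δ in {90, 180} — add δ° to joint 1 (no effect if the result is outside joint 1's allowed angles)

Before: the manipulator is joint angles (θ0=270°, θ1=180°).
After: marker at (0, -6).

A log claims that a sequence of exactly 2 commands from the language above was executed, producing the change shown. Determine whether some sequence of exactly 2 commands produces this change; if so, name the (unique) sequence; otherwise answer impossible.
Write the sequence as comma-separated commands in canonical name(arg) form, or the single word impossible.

initial: joint angles (θ0=270°, θ1=180°)
[1] after rotate(1, 90): joint angles (θ0=270°, θ1=270°)
[2] after rotate(1, 90): joint angles (θ0=270°, θ1=0°)
no other 2-command option fits: unique.

rotate(1, 90), rotate(1, 90)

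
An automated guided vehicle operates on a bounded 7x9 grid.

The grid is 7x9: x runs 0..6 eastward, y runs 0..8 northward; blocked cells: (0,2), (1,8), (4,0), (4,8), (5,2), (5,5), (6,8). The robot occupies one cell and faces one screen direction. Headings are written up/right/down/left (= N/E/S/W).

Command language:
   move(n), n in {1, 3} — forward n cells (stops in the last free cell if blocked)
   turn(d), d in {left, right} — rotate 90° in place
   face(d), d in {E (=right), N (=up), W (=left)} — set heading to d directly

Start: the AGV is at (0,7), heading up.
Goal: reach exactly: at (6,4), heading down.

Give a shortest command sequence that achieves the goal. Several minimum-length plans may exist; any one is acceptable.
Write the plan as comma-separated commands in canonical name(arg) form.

t0: at (0,7), heading up
1. turn(right) → at (0,7), heading right
2. move(3) → at (3,7), heading right
3. move(3) → at (6,7), heading right
4. turn(right) → at (6,7), heading down
5. move(3) → at (6,4), heading down
no 4-step plan works, so 5 is optimal.

turn(right), move(3), move(3), turn(right), move(3)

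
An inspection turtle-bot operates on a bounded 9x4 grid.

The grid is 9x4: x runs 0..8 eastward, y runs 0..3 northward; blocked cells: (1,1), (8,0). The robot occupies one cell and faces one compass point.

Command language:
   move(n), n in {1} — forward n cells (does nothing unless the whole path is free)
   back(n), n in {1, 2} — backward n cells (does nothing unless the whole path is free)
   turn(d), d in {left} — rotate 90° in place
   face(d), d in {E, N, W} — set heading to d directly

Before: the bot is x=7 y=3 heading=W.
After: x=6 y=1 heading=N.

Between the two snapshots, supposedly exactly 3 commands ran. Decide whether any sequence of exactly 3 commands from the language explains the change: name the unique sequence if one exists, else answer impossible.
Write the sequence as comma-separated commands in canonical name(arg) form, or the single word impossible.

move(1), face(N), back(2)

key: order matters: swapping move(1) and back(2) lands elsewhere
from: x=7 y=3 heading=W
1. move(1) → x=6 y=3 heading=W
2. face(N) → x=6 y=3 heading=N
3. back(2) → x=6 y=1 heading=N
all 343 alternatives checked — unique.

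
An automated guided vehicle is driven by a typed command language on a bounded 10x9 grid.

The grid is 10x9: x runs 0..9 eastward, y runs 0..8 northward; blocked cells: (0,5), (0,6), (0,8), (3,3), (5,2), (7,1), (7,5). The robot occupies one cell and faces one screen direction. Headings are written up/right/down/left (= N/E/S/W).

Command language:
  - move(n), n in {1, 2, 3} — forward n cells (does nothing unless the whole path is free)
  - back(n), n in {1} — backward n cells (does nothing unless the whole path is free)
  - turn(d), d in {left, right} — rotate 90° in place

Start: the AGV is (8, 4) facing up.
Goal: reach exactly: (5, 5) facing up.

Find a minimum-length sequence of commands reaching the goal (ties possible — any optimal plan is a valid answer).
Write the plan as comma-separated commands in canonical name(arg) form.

turn(left), move(3), turn(right), move(1)

from: (8, 4) facing up
1. turn(left) → (8, 4) facing left
2. move(3) → (5, 4) facing left
3. turn(right) → (5, 4) facing up
4. move(1) → (5, 5) facing up
minimal: 4 command(s), checked below 4.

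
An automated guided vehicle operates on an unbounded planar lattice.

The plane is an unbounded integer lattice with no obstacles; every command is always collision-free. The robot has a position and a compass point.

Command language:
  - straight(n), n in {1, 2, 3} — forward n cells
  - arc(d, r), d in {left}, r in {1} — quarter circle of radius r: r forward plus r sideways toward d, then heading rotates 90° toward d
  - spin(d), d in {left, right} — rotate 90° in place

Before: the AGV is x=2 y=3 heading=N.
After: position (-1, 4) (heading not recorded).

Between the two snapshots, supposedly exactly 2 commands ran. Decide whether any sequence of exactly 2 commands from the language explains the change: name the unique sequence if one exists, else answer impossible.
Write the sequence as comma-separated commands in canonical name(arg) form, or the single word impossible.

key: running straight(2) before arc(left, 1) would end elsewhere — order is forced
initial: x=2 y=3 heading=N
1. arc(left, 1) → x=1 y=4 heading=W
2. straight(2) → x=-1 y=4 heading=W
no rival 2-sequence matches.

arc(left, 1), straight(2)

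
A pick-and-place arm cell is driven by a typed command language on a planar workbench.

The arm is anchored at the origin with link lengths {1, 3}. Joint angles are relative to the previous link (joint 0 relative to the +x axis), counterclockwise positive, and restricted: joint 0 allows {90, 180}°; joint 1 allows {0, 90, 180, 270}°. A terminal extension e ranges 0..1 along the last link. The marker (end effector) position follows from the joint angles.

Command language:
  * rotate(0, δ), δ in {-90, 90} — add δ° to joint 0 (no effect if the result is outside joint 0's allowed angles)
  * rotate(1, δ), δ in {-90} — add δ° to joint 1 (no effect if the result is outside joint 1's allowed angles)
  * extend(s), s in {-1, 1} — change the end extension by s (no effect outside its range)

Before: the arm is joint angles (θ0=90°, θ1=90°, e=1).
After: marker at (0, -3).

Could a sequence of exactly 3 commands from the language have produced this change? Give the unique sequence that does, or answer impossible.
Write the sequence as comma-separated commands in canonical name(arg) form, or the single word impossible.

rotate(1, -90), rotate(1, -90), rotate(1, -90)

begin: joint angles (θ0=90°, θ1=90°, e=1)
1. rotate(1, -90) → joint angles (θ0=90°, θ1=0°, e=1)
2. rotate(1, -90) → joint angles (θ0=90°, θ1=270°, e=1)
3. rotate(1, -90) → joint angles (θ0=90°, θ1=180°, e=1)
uniquely the one of 125 3-step routes that fits.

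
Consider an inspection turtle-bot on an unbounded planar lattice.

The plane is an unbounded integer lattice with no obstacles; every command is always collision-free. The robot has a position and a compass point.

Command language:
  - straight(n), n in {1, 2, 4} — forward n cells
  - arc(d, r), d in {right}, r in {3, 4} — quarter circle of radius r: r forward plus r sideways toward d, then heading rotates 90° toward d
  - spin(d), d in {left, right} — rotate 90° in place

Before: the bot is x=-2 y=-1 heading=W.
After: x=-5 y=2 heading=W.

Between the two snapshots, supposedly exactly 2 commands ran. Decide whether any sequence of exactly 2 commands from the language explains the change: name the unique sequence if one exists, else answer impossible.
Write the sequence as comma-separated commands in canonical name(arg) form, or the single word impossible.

key: still facing W at the end — net rotation zero over 2 steps
initial: x=-2 y=-1 heading=W
1. arc(right, 3) → x=-5 y=2 heading=N
2. spin(left) → x=-5 y=2 heading=W
all 49 alternatives checked — unique.

arc(right, 3), spin(left)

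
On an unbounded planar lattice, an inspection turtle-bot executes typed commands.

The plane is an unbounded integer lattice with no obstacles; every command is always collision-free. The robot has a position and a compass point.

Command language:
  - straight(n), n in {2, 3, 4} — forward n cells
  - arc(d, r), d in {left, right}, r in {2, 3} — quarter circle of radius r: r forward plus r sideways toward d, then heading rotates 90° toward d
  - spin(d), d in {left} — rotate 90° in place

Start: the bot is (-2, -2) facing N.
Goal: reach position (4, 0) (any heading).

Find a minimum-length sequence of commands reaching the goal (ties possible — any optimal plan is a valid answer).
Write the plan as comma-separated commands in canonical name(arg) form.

begin: (-2, -2) facing N
step 1 (arc(right, 2)): (0, 0) facing E
step 2 (straight(4)): (4, 0) facing E
shorter routes all fall short; 2 is best.

arc(right, 2), straight(4)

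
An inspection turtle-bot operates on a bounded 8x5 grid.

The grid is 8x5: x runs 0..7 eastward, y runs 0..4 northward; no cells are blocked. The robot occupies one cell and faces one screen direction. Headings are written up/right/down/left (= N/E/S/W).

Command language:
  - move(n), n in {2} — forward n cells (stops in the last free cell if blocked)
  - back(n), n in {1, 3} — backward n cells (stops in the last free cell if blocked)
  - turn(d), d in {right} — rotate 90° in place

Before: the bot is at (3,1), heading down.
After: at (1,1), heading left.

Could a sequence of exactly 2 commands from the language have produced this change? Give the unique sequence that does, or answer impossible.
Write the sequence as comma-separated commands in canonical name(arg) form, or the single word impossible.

turn(right), move(2)

key: order matters: swapping turn(right) and move(2) lands elsewhere
from: at (3,1), heading down
1. turn(right) → at (3,1), heading left
2. move(2) → at (1,1), heading left
all 16 alternatives checked — unique.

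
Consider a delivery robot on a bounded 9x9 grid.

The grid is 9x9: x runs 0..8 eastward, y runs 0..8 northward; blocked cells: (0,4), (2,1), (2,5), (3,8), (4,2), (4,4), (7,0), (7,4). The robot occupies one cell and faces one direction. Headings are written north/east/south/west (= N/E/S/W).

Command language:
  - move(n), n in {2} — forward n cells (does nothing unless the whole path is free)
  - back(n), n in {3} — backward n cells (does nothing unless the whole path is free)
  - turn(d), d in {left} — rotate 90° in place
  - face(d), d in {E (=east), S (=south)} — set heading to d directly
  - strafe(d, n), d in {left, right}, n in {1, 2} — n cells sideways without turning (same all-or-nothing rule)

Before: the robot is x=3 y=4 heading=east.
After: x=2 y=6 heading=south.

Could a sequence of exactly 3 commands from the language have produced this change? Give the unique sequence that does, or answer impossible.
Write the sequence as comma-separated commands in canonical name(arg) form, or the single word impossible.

key: cell and facing (now S) both changed — the 3 commands mix motion and turning
start: x=3 y=4 heading=east
1. strafe(left, 2) → x=3 y=6 heading=east
2. face(S) → x=3 y=6 heading=south
3. strafe(right, 1) → x=2 y=6 heading=south
no rival 3-sequence matches.

strafe(left, 2), face(S), strafe(right, 1)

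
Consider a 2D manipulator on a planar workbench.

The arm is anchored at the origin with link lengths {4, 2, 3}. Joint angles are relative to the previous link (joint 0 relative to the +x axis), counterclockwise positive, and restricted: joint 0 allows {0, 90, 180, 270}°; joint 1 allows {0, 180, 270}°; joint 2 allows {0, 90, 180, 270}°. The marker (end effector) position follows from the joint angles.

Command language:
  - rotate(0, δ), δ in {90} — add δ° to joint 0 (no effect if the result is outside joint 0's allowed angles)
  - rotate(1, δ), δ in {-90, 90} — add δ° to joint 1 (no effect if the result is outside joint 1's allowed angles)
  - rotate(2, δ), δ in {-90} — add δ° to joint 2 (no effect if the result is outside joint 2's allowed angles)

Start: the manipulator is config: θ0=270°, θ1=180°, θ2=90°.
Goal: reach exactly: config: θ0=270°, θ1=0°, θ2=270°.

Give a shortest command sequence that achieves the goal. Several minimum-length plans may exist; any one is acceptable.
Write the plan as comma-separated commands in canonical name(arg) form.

rotate(2, -90), rotate(2, -90), rotate(1, 90), rotate(1, 90)

t0: config: θ0=270°, θ1=180°, θ2=90°
[1] after rotate(2, -90): config: θ0=270°, θ1=180°, θ2=0°
[2] after rotate(2, -90): config: θ0=270°, θ1=180°, θ2=270°
[3] after rotate(1, 90): config: θ0=270°, θ1=270°, θ2=270°
[4] after rotate(1, 90): config: θ0=270°, θ1=0°, θ2=270°
no 3-step plan works, so 4 is optimal.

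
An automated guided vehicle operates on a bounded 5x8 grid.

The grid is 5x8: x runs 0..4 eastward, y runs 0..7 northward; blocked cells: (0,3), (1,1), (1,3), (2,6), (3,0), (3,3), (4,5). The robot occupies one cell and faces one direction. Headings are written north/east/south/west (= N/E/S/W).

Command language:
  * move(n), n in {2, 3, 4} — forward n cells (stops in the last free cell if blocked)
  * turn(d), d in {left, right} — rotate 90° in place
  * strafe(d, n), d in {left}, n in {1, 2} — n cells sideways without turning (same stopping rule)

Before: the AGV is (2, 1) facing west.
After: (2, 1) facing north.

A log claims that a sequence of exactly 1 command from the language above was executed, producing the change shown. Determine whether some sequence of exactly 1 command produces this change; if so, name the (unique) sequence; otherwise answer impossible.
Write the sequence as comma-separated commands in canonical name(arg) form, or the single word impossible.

key: (2,1) unchanged — the single command moves nothing
begin: (2, 1) facing west
1. turn(right) → (2, 1) facing north
all 7 alternatives checked — unique.

turn(right)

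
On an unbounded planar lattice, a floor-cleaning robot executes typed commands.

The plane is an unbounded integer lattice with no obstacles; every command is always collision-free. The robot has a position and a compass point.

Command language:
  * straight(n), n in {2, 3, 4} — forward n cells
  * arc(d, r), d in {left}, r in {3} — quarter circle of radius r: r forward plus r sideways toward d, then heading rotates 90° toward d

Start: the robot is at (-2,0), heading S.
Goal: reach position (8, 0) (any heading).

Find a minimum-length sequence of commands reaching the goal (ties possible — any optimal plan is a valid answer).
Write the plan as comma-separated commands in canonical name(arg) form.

arc(left, 3), straight(4), arc(left, 3)

initial: at (-2,0), heading S
t=1 arc(left, 3) ⇒ at (1,-3), heading E
t=2 straight(4) ⇒ at (5,-3), heading E
t=3 arc(left, 3) ⇒ at (8,0), heading N
minimal: 3 command(s), checked below 3.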